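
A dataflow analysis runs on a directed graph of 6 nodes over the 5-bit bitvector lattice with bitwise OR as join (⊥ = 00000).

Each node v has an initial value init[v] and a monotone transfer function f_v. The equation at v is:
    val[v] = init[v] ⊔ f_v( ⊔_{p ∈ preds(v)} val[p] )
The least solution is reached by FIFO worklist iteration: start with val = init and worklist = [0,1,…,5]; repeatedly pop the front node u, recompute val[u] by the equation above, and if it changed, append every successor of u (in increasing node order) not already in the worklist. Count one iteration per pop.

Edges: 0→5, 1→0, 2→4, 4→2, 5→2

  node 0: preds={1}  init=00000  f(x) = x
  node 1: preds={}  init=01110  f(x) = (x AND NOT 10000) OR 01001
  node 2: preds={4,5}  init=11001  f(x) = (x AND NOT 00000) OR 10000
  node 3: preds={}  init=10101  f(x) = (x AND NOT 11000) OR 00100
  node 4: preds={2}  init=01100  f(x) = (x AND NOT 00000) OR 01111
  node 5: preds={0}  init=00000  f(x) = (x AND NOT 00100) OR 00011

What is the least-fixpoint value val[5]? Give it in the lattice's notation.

01011

Iteration log — 10 steps:
  step 1. node 0  ⊔preds=01110  new=01110  old=00000  +wl: 
  step 2. node 1  ⊔preds=00000  new=01111  old=01110  +wl: 0
  step 3. node 2  ⊔preds=01100  new=11101  old=11001  +wl: 
  step 4. node 3  ⊔preds=00000  new=10101  stable
  step 5. node 4  ⊔preds=11101  new=11111  old=01100  +wl: 2
  step 6. node 5  ⊔preds=01110  new=01011  old=00000  +wl: 
  step 7. node 0  ⊔preds=01111  new=01111  old=01110  +wl: 5
  step 8. node 2  ⊔preds=11111  new=11111  old=11101  +wl: 4
  step 9. node 5  ⊔preds=01111  new=01011  stable
  step 10. node 4  ⊔preds=11111  new=11111  stable

Least fixpoint reached:
  node 0: 01111
  node 1: 01111
  node 2: 11111
  node 3: 10101
  node 4: 11111
  node 5: 01011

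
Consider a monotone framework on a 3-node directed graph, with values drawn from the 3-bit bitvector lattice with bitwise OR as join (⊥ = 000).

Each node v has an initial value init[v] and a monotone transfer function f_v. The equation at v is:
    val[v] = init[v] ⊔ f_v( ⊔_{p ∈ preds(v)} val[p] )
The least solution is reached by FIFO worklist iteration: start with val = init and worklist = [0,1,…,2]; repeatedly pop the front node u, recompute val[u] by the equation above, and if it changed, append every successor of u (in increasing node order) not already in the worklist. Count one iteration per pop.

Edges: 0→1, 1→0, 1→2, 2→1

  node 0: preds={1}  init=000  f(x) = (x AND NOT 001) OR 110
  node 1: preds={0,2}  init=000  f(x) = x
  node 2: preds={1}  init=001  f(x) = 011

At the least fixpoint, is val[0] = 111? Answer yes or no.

no

Worklist (5 pops):
  #1 pop 0: in=000 → 110 (was 000); enqueue []
  #2 pop 1: in=111 → 111 (was 000); enqueue [0]
  #3 pop 2: in=111 → 011 (was 001); enqueue [1]
  #4 pop 0: in=111 → 110 (no change)
  #5 pop 1: in=111 → 111 (no change)

Fixpoint:
  val[0] = 110
  val[1] = 111
  val[2] = 011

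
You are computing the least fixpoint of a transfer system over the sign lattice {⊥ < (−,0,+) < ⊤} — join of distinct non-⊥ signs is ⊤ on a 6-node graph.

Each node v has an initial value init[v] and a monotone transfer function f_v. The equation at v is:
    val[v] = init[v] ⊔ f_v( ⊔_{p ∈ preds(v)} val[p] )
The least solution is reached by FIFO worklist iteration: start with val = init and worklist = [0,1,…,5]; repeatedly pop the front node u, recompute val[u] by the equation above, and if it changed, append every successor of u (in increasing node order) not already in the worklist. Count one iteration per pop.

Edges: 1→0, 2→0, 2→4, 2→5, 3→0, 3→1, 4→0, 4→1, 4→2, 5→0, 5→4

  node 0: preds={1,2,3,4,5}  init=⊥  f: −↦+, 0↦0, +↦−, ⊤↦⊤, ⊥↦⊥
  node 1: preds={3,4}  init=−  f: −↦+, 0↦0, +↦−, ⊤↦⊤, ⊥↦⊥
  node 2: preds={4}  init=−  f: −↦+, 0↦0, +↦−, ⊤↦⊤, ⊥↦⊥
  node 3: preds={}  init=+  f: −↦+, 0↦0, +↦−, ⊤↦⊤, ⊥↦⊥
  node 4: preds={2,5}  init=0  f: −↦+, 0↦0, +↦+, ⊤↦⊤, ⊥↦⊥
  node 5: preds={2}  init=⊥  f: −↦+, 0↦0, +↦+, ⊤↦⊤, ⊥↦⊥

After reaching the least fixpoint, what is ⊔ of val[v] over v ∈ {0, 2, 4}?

⊤

Iteration log — 10 steps:
  step 1. node 0  ⊔preds=⊤  new=⊤  old=⊥  +wl: 
  step 2. node 1  ⊔preds=⊤  new=⊤  old=−  +wl: 0
  step 3. node 2  ⊔preds=0  new=⊤  old=−  +wl: 
  step 4. node 3  ⊔preds=⊥  new=+  stable
  step 5. node 4  ⊔preds=⊤  new=⊤  old=0  +wl: 1,2
  step 6. node 5  ⊔preds=⊤  new=⊤  old=⊥  +wl: 4
  step 7. node 0  ⊔preds=⊤  new=⊤  stable
  step 8. node 1  ⊔preds=⊤  new=⊤  stable
  step 9. node 2  ⊔preds=⊤  new=⊤  stable
  step 10. node 4  ⊔preds=⊤  new=⊤  stable

Least fixpoint reached:
  node 0: ⊤
  node 1: ⊤
  node 2: ⊤
  node 3: +
  node 4: ⊤
  node 5: ⊤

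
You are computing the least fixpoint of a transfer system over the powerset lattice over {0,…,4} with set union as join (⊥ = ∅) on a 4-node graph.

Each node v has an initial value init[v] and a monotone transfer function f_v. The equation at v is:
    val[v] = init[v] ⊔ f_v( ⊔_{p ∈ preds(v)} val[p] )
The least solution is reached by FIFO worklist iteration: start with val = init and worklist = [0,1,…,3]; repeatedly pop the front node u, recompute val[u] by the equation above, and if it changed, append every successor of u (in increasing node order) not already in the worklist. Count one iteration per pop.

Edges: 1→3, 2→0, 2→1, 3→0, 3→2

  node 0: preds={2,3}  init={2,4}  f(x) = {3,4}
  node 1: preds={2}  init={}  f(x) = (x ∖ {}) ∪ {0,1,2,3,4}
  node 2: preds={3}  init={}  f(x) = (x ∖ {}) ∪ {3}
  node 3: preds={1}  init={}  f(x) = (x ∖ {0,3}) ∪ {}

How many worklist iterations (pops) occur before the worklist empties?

Trace (9 dequeues):
  [1] u=0 | in {} | out {2,3,4} | prev {2,4} | push {}
  [2] u=1 | in {} | out {0,1,2,3,4} | prev {} | push {}
  [3] u=2 | in {} | out {3} | prev {} | push {0,1}
  [4] u=3 | in {0,1,2,3,4} | out {1,2,4} | prev {} | push {2}
  [5] u=0 | in {1,2,3,4} | out {2,3,4} | ==
  [6] u=1 | in {3} | out {0,1,2,3,4} | ==
  [7] u=2 | in {1,2,4} | out {1,2,3,4} | prev {3} | push {0,1}
  [8] u=0 | in {1,2,3,4} | out {2,3,4} | ==
  [9] u=1 | in {1,2,3,4} | out {0,1,2,3,4} | ==

Converged values:
  [0] {2,3,4}
  [1] {0,1,2,3,4}
  [2] {1,2,3,4}
  [3] {1,2,4}

9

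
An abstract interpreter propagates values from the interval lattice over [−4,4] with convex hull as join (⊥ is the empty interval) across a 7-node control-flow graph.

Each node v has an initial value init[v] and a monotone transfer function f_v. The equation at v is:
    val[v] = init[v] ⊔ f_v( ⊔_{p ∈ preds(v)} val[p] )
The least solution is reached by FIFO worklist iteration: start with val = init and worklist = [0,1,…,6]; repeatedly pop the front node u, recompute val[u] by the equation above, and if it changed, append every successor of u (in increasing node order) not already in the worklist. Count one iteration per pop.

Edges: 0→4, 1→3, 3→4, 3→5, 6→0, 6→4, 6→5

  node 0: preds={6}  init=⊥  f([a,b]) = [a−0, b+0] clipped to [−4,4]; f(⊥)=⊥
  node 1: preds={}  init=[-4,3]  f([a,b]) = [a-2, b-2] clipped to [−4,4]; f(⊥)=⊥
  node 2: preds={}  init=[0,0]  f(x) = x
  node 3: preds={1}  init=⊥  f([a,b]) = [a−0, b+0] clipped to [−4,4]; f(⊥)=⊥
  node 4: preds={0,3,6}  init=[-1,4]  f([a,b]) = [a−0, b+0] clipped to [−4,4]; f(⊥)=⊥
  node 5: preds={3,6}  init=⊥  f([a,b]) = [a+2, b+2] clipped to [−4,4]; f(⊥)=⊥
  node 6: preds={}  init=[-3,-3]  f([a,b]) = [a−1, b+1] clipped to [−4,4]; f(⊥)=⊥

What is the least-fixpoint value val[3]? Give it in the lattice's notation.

Trace (7 dequeues):
  [1] u=0 | in [-3,-3] | out [-3,-3] | prev ⊥ | push {}
  [2] u=1 | in ⊥ | out [-4,3] | ==
  [3] u=2 | in ⊥ | out [0,0] | ==
  [4] u=3 | in [-4,3] | out [-4,3] | prev ⊥ | push {}
  [5] u=4 | in [-4,3] | out [-4,4] | prev [-1,4] | push {}
  [6] u=5 | in [-4,3] | out [-2,4] | prev ⊥ | push {}
  [7] u=6 | in ⊥ | out [-3,-3] | ==

Converged values:
  [0] [-3,-3]
  [1] [-4,3]
  [2] [0,0]
  [3] [-4,3]
  [4] [-4,4]
  [5] [-2,4]
  [6] [-3,-3]

[-4,3]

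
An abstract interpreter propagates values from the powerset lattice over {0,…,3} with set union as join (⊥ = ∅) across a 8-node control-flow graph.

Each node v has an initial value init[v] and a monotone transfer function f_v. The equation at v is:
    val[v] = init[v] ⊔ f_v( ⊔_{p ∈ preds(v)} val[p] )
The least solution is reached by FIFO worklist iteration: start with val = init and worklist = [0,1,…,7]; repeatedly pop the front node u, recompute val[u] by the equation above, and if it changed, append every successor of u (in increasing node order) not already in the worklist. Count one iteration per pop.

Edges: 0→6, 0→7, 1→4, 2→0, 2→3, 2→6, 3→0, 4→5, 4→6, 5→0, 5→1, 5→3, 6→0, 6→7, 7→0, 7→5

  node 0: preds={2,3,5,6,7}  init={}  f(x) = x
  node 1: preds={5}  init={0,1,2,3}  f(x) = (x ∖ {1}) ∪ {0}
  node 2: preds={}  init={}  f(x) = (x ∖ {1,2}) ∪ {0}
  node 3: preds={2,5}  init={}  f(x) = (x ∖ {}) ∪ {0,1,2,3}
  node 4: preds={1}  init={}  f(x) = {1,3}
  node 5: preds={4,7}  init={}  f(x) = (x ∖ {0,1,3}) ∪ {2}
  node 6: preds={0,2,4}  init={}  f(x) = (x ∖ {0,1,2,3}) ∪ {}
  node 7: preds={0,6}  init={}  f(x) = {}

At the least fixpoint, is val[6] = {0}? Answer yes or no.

no

Worklist (13 pops):
  #1 pop 0: in={} → {} (no change)
  #2 pop 1: in={} → {0,1,2,3} (no change)
  #3 pop 2: in={} → {0} (was {}); enqueue [0]
  #4 pop 3: in={0} → {0,1,2,3} (was {}); enqueue []
  #5 pop 4: in={0,1,2,3} → {1,3} (was {}); enqueue []
  #6 pop 5: in={1,3} → {2} (was {}); enqueue [1,3]
  #7 pop 6: in={0,1,3} → {} (no change)
  #8 pop 7: in={} → {} (no change)
  #9 pop 0: in={0,1,2,3} → {0,1,2,3} (was {}); enqueue [6,7]
  #10 pop 1: in={2} → {0,1,2,3} (no change)
  #11 pop 3: in={0,2} → {0,1,2,3} (no change)
  #12 pop 6: in={0,1,2,3} → {} (no change)
  #13 pop 7: in={0,1,2,3} → {} (no change)

Fixpoint:
  val[0] = {0,1,2,3}
  val[1] = {0,1,2,3}
  val[2] = {0}
  val[3] = {0,1,2,3}
  val[4] = {1,3}
  val[5] = {2}
  val[6] = {}
  val[7] = {}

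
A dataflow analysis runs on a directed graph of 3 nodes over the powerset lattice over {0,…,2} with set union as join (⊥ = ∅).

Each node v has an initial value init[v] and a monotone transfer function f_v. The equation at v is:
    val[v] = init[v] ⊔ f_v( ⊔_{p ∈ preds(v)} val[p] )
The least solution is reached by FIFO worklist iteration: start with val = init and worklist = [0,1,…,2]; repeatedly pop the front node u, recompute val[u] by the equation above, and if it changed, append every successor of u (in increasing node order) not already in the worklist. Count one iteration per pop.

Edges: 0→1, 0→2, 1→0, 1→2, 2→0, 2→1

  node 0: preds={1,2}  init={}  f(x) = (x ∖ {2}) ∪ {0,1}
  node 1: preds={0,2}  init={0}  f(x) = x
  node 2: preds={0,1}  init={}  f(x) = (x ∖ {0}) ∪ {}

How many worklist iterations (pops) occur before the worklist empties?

5

Worklist (5 pops):
  #1 pop 0: in={0} → {0,1} (was {}); enqueue []
  #2 pop 1: in={0,1} → {0,1} (was {0}); enqueue [0]
  #3 pop 2: in={0,1} → {1} (was {}); enqueue [1]
  #4 pop 0: in={0,1} → {0,1} (no change)
  #5 pop 1: in={0,1} → {0,1} (no change)

Fixpoint:
  val[0] = {0,1}
  val[1] = {0,1}
  val[2] = {1}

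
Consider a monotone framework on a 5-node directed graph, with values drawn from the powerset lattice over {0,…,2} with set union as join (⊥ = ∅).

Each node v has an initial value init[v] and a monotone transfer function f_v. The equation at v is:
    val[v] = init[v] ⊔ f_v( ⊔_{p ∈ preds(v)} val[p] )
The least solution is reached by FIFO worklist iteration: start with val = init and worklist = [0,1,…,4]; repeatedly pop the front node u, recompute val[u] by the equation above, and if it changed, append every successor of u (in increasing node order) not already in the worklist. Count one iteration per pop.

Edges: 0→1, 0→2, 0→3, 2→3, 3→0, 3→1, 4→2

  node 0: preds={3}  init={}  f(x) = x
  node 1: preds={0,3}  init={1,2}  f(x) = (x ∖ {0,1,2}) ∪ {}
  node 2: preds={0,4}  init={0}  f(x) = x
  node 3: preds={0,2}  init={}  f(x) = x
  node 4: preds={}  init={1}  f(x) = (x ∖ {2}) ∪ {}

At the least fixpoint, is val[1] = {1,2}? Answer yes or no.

yes

Worklist (9 pops):
  #1 pop 0: in={} → {} (no change)
  #2 pop 1: in={} → {1,2} (no change)
  #3 pop 2: in={1} → {0,1} (was {0}); enqueue []
  #4 pop 3: in={0,1} → {0,1} (was {}); enqueue [0,1]
  #5 pop 4: in={} → {1} (no change)
  #6 pop 0: in={0,1} → {0,1} (was {}); enqueue [2,3]
  #7 pop 1: in={0,1} → {1,2} (no change)
  #8 pop 2: in={0,1} → {0,1} (no change)
  #9 pop 3: in={0,1} → {0,1} (no change)

Fixpoint:
  val[0] = {0,1}
  val[1] = {1,2}
  val[2] = {0,1}
  val[3] = {0,1}
  val[4] = {1}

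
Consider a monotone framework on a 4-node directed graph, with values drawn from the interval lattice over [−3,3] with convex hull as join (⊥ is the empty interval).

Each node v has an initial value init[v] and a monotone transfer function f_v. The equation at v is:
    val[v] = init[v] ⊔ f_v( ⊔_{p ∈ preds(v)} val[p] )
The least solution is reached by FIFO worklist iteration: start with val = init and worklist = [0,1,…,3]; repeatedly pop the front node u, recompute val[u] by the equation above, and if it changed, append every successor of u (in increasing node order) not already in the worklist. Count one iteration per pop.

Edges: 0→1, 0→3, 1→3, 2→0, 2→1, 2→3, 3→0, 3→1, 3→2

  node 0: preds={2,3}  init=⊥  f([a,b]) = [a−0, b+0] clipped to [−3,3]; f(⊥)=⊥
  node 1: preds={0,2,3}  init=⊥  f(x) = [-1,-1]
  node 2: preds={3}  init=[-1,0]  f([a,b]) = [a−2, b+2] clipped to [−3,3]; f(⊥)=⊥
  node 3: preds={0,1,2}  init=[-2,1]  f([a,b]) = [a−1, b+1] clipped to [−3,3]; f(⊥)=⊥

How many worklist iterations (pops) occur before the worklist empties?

Iteration log — 8 steps:
  step 1. node 0  ⊔preds=[-2,1]  new=[-2,1]  old=⊥  +wl: 
  step 2. node 1  ⊔preds=[-2,1]  new=[-1,-1]  old=⊥  +wl: 
  step 3. node 2  ⊔preds=[-2,1]  new=[-3,3]  old=[-1,0]  +wl: 0,1
  step 4. node 3  ⊔preds=[-3,3]  new=[-3,3]  old=[-2,1]  +wl: 2
  step 5. node 0  ⊔preds=[-3,3]  new=[-3,3]  old=[-2,1]  +wl: 3
  step 6. node 1  ⊔preds=[-3,3]  new=[-1,-1]  stable
  step 7. node 2  ⊔preds=[-3,3]  new=[-3,3]  stable
  step 8. node 3  ⊔preds=[-3,3]  new=[-3,3]  stable

Least fixpoint reached:
  node 0: [-3,3]
  node 1: [-1,-1]
  node 2: [-3,3]
  node 3: [-3,3]

8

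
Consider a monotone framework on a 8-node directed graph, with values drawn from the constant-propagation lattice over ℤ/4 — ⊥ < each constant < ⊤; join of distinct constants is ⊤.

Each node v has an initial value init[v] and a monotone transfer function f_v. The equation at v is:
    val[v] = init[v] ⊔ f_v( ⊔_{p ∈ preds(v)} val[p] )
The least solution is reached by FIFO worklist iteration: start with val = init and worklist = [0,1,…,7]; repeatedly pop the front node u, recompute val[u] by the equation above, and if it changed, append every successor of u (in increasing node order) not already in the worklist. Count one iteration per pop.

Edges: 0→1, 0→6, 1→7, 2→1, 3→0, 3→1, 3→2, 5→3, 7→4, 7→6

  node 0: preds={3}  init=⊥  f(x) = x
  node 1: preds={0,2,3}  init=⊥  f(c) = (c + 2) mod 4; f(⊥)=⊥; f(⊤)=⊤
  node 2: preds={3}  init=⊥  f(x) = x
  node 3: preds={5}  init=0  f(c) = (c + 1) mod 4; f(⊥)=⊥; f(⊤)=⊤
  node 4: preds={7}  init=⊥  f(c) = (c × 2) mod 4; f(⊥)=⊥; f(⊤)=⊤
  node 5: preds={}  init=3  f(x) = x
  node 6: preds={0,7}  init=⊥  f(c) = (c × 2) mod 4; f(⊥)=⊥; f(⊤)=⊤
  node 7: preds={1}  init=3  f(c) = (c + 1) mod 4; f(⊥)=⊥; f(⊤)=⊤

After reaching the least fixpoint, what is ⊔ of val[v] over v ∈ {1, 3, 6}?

⊤

Trace (9 dequeues):
  [1] u=0 | in 0 | out 0 | prev ⊥ | push {}
  [2] u=1 | in 0 | out 2 | prev ⊥ | push {}
  [3] u=2 | in 0 | out 0 | prev ⊥ | push {1}
  [4] u=3 | in 3 | out 0 | ==
  [5] u=4 | in 3 | out 2 | prev ⊥ | push {}
  [6] u=5 | in ⊥ | out 3 | ==
  [7] u=6 | in ⊤ | out ⊤ | prev ⊥ | push {}
  [8] u=7 | in 2 | out 3 | ==
  [9] u=1 | in 0 | out 2 | ==

Converged values:
  [0] 0
  [1] 2
  [2] 0
  [3] 0
  [4] 2
  [5] 3
  [6] ⊤
  [7] 3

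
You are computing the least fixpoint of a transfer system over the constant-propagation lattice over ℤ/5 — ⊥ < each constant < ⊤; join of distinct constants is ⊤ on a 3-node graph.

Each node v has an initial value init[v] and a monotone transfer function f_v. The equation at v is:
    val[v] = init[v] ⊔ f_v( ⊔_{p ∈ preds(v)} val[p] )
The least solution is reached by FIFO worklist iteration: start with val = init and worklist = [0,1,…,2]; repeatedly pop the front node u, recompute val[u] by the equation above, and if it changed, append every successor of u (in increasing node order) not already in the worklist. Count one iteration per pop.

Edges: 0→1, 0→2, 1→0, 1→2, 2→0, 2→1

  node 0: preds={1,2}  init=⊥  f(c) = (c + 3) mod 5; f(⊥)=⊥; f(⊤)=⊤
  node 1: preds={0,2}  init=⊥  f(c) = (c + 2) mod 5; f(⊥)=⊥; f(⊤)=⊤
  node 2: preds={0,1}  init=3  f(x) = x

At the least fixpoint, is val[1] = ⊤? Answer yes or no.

Worklist (6 pops):
  #1 pop 0: in=3 → 1 (was ⊥); enqueue []
  #2 pop 1: in=⊤ → ⊤ (was ⊥); enqueue [0]
  #3 pop 2: in=⊤ → ⊤ (was 3); enqueue [1]
  #4 pop 0: in=⊤ → ⊤ (was 1); enqueue [2]
  #5 pop 1: in=⊤ → ⊤ (no change)
  #6 pop 2: in=⊤ → ⊤ (no change)

Fixpoint:
  val[0] = ⊤
  val[1] = ⊤
  val[2] = ⊤

yes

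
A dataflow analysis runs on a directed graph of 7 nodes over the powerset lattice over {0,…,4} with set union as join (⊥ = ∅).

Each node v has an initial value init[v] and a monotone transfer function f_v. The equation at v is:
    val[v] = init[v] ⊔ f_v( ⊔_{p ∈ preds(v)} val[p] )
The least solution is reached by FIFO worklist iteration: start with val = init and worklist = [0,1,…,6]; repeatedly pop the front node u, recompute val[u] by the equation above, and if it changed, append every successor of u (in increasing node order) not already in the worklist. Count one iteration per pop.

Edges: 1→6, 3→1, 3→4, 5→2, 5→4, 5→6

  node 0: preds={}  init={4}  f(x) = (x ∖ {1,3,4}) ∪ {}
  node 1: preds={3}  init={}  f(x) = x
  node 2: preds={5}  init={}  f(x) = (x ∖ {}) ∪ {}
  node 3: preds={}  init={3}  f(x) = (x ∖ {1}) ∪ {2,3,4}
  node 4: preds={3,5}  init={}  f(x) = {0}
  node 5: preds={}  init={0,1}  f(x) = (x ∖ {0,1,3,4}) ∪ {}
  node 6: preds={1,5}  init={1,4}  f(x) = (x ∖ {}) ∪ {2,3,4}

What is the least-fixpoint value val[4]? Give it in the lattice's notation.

Iteration log — 9 steps:
  step 1. node 0  ⊔preds={}  new={4}  stable
  step 2. node 1  ⊔preds={3}  new={3}  old={}  +wl: 
  step 3. node 2  ⊔preds={0,1}  new={0,1}  old={}  +wl: 
  step 4. node 3  ⊔preds={}  new={2,3,4}  old={3}  +wl: 1
  step 5. node 4  ⊔preds={0,1,2,3,4}  new={0}  old={}  +wl: 
  step 6. node 5  ⊔preds={}  new={0,1}  stable
  step 7. node 6  ⊔preds={0,1,3}  new={0,1,2,3,4}  old={1,4}  +wl: 
  step 8. node 1  ⊔preds={2,3,4}  new={2,3,4}  old={3}  +wl: 6
  step 9. node 6  ⊔preds={0,1,2,3,4}  new={0,1,2,3,4}  stable

Least fixpoint reached:
  node 0: {4}
  node 1: {2,3,4}
  node 2: {0,1}
  node 3: {2,3,4}
  node 4: {0}
  node 5: {0,1}
  node 6: {0,1,2,3,4}

{0}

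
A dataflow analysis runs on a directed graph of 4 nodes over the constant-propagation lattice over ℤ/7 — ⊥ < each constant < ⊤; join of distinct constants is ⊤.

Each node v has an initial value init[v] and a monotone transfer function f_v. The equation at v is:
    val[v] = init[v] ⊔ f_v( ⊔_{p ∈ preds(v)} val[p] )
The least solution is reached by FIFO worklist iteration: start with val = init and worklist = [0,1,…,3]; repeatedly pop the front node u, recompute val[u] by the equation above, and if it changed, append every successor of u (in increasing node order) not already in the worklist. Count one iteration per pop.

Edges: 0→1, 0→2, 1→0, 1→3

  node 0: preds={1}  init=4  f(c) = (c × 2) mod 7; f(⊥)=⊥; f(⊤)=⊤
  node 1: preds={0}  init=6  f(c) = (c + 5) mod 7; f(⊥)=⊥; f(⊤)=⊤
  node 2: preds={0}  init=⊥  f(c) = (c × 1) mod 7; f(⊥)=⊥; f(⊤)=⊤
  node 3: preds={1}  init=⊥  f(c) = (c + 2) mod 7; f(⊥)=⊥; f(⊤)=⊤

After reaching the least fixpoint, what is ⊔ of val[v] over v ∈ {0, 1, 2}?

Trace (5 dequeues):
  [1] u=0 | in 6 | out ⊤ | prev 4 | push {}
  [2] u=1 | in ⊤ | out ⊤ | prev 6 | push {0}
  [3] u=2 | in ⊤ | out ⊤ | prev ⊥ | push {}
  [4] u=3 | in ⊤ | out ⊤ | prev ⊥ | push {}
  [5] u=0 | in ⊤ | out ⊤ | ==

Converged values:
  [0] ⊤
  [1] ⊤
  [2] ⊤
  [3] ⊤

⊤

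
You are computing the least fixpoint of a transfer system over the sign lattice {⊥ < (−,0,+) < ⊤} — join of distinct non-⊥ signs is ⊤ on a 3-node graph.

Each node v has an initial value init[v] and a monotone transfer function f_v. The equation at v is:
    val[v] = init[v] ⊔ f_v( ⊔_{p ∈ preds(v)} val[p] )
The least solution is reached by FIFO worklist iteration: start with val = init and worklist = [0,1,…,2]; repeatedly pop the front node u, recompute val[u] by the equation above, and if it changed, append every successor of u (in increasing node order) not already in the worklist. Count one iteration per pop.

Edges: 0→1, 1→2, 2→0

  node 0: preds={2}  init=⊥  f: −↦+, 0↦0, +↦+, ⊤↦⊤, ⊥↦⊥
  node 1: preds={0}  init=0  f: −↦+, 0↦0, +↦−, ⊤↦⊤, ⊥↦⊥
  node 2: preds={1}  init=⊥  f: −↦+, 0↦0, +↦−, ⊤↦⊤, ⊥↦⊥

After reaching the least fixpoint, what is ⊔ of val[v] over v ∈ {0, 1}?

0

Worklist (5 pops):
  #1 pop 0: in=⊥ → ⊥ (no change)
  #2 pop 1: in=⊥ → 0 (no change)
  #3 pop 2: in=0 → 0 (was ⊥); enqueue [0]
  #4 pop 0: in=0 → 0 (was ⊥); enqueue [1]
  #5 pop 1: in=0 → 0 (no change)

Fixpoint:
  val[0] = 0
  val[1] = 0
  val[2] = 0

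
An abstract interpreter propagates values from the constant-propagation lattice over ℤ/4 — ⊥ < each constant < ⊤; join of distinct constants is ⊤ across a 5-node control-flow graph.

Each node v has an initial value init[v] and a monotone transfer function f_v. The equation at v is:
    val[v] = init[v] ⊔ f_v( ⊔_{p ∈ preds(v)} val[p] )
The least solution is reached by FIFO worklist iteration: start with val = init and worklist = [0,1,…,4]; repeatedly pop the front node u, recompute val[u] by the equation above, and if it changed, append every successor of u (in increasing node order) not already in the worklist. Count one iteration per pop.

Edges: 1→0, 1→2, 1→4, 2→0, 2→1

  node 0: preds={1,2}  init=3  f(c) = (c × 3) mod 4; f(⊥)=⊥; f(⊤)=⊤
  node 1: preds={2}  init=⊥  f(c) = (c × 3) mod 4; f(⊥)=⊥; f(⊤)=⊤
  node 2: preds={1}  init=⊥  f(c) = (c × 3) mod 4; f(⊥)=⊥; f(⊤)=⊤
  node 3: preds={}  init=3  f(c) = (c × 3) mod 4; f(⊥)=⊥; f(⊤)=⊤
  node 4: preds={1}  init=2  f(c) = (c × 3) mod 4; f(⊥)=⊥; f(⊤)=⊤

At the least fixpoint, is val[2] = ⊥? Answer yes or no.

Trace (5 dequeues):
  [1] u=0 | in ⊥ | out 3 | ==
  [2] u=1 | in ⊥ | out ⊥ | ==
  [3] u=2 | in ⊥ | out ⊥ | ==
  [4] u=3 | in ⊥ | out 3 | ==
  [5] u=4 | in ⊥ | out 2 | ==

Converged values:
  [0] 3
  [1] ⊥
  [2] ⊥
  [3] 3
  [4] 2

yes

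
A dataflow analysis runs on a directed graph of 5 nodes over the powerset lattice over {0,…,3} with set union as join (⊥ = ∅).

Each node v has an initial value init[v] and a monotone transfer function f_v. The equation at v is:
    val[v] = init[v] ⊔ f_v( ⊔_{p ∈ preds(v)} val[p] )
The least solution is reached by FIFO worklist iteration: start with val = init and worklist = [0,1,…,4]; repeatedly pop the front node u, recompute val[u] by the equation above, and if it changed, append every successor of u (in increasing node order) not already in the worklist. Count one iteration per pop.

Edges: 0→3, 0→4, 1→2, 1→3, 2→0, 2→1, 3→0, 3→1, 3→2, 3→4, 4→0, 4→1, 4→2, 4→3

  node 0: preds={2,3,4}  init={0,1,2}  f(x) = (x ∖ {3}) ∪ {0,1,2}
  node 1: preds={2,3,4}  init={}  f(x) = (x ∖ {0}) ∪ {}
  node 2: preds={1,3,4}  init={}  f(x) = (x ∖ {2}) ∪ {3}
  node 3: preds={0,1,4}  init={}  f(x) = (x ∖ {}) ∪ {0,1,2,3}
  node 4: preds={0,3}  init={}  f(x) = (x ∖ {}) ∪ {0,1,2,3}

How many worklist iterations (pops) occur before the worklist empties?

11

Worklist (11 pops):
  #1 pop 0: in={} → {0,1,2} (no change)
  #2 pop 1: in={} → {} (no change)
  #3 pop 2: in={} → {3} (was {}); enqueue [0,1]
  #4 pop 3: in={0,1,2} → {0,1,2,3} (was {}); enqueue [2]
  #5 pop 4: in={0,1,2,3} → {0,1,2,3} (was {}); enqueue [3]
  #6 pop 0: in={0,1,2,3} → {0,1,2} (no change)
  #7 pop 1: in={0,1,2,3} → {1,2,3} (was {}); enqueue []
  #8 pop 2: in={0,1,2,3} → {0,1,3} (was {3}); enqueue [0,1]
  #9 pop 3: in={0,1,2,3} → {0,1,2,3} (no change)
  #10 pop 0: in={0,1,2,3} → {0,1,2} (no change)
  #11 pop 1: in={0,1,2,3} → {1,2,3} (no change)

Fixpoint:
  val[0] = {0,1,2}
  val[1] = {1,2,3}
  val[2] = {0,1,3}
  val[3] = {0,1,2,3}
  val[4] = {0,1,2,3}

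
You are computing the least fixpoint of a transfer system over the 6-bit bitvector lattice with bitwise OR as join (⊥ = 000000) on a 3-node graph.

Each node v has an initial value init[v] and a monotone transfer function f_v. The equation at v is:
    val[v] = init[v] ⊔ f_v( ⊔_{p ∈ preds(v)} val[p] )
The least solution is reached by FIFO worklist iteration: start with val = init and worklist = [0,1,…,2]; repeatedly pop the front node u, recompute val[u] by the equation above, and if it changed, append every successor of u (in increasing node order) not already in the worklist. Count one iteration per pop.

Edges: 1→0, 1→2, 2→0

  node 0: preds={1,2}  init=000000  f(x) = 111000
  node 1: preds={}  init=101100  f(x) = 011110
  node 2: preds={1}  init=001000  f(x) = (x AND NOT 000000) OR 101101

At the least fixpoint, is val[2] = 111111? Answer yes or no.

Trace (4 dequeues):
  [1] u=0 | in 101100 | out 111000 | prev 000000 | push {}
  [2] u=1 | in 000000 | out 111110 | prev 101100 | push {0}
  [3] u=2 | in 111110 | out 111111 | prev 001000 | push {}
  [4] u=0 | in 111111 | out 111000 | ==

Converged values:
  [0] 111000
  [1] 111110
  [2] 111111

yes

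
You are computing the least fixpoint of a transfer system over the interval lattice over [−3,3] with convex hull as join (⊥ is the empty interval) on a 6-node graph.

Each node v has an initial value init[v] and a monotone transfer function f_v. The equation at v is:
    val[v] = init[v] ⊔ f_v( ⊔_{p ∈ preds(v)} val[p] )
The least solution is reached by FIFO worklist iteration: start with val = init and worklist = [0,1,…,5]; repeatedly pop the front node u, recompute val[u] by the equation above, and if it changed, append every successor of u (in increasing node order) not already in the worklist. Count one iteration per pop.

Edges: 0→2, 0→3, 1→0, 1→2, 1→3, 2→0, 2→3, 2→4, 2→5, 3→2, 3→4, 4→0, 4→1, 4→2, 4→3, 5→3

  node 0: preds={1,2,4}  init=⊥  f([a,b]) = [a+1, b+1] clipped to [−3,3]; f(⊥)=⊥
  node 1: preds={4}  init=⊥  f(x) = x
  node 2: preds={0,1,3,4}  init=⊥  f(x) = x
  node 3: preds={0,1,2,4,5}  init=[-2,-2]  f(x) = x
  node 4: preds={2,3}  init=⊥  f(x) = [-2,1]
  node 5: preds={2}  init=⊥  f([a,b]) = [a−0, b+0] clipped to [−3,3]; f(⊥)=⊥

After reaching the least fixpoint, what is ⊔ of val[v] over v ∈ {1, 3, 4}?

Iteration log — 20 steps:
  step 1. node 0  ⊔preds=⊥  new=⊥  stable
  step 2. node 1  ⊔preds=⊥  new=⊥  stable
  step 3. node 2  ⊔preds=[-2,-2]  new=[-2,-2]  old=⊥  +wl: 0
  step 4. node 3  ⊔preds=[-2,-2]  new=[-2,-2]  stable
  step 5. node 4  ⊔preds=[-2,-2]  new=[-2,1]  old=⊥  +wl: 1,2,3
  step 6. node 5  ⊔preds=[-2,-2]  new=[-2,-2]  old=⊥  +wl: 
  step 7. node 0  ⊔preds=[-2,1]  new=[-1,2]  old=⊥  +wl: 
  step 8. node 1  ⊔preds=[-2,1]  new=[-2,1]  old=⊥  +wl: 0
  step 9. node 2  ⊔preds=[-2,2]  new=[-2,2]  old=[-2,-2]  +wl: 4,5
  step 10. node 3  ⊔preds=[-2,2]  new=[-2,2]  old=[-2,-2]  +wl: 2
  step 11. node 0  ⊔preds=[-2,2]  new=[-1,3]  old=[-1,2]  +wl: 3
  step 12. node 4  ⊔preds=[-2,2]  new=[-2,1]  stable
  step 13. node 5  ⊔preds=[-2,2]  new=[-2,2]  old=[-2,-2]  +wl: 
  step 14. node 2  ⊔preds=[-2,3]  new=[-2,3]  old=[-2,2]  +wl: 0,4,5
  step 15. node 3  ⊔preds=[-2,3]  new=[-2,3]  old=[-2,2]  +wl: 2
  step 16. node 0  ⊔preds=[-2,3]  new=[-1,3]  stable
  step 17. node 4  ⊔preds=[-2,3]  new=[-2,1]  stable
  step 18. node 5  ⊔preds=[-2,3]  new=[-2,3]  old=[-2,2]  +wl: 3
  step 19. node 2  ⊔preds=[-2,3]  new=[-2,3]  stable
  step 20. node 3  ⊔preds=[-2,3]  new=[-2,3]  stable

Least fixpoint reached:
  node 0: [-1,3]
  node 1: [-2,1]
  node 2: [-2,3]
  node 3: [-2,3]
  node 4: [-2,1]
  node 5: [-2,3]

[-2,3]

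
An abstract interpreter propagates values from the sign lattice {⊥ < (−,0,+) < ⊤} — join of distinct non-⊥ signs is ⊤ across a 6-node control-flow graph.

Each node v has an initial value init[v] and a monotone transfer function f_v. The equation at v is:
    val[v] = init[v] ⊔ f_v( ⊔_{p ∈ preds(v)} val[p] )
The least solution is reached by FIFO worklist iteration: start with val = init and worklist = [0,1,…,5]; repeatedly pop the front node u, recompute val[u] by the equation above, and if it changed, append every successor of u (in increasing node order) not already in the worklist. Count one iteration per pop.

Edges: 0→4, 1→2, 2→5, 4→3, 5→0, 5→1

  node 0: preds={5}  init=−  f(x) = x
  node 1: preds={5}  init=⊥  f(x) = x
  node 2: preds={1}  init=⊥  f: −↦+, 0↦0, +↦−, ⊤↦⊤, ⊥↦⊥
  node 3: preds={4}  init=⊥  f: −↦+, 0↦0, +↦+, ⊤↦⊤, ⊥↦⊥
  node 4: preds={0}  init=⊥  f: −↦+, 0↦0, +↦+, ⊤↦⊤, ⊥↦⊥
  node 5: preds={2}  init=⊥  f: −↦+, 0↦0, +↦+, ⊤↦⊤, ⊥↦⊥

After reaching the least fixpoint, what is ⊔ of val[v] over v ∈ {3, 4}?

Trace (7 dequeues):
  [1] u=0 | in ⊥ | out − | ==
  [2] u=1 | in ⊥ | out ⊥ | ==
  [3] u=2 | in ⊥ | out ⊥ | ==
  [4] u=3 | in ⊥ | out ⊥ | ==
  [5] u=4 | in − | out + | prev ⊥ | push {3}
  [6] u=5 | in ⊥ | out ⊥ | ==
  [7] u=3 | in + | out + | prev ⊥ | push {}

Converged values:
  [0] −
  [1] ⊥
  [2] ⊥
  [3] +
  [4] +
  [5] ⊥

+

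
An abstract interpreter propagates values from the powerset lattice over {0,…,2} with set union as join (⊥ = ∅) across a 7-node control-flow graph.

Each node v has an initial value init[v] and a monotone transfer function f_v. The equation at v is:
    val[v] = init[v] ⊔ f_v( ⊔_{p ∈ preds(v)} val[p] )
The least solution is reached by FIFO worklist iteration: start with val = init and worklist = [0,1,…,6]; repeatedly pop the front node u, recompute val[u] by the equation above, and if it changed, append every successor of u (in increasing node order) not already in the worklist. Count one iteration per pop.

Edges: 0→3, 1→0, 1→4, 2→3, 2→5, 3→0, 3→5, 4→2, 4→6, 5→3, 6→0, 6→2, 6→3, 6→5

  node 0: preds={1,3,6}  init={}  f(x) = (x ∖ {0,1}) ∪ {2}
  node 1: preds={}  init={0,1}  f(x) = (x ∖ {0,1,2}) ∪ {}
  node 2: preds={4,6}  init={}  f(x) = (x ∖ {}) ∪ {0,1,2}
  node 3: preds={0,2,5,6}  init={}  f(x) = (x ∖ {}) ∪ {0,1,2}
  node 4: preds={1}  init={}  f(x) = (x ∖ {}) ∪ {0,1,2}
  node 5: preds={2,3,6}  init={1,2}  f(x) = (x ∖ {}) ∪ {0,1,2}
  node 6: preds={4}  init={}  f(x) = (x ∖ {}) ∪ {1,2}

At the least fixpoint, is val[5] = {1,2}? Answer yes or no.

no

Iteration log — 11 steps:
  step 1. node 0  ⊔preds={0,1}  new={2}  old={}  +wl: 
  step 2. node 1  ⊔preds={}  new={0,1}  stable
  step 3. node 2  ⊔preds={}  new={0,1,2}  old={}  +wl: 
  step 4. node 3  ⊔preds={0,1,2}  new={0,1,2}  old={}  +wl: 0
  step 5. node 4  ⊔preds={0,1}  new={0,1,2}  old={}  +wl: 2
  step 6. node 5  ⊔preds={0,1,2}  new={0,1,2}  old={1,2}  +wl: 3
  step 7. node 6  ⊔preds={0,1,2}  new={0,1,2}  old={}  +wl: 5
  step 8. node 0  ⊔preds={0,1,2}  new={2}  stable
  step 9. node 2  ⊔preds={0,1,2}  new={0,1,2}  stable
  step 10. node 3  ⊔preds={0,1,2}  new={0,1,2}  stable
  step 11. node 5  ⊔preds={0,1,2}  new={0,1,2}  stable

Least fixpoint reached:
  node 0: {2}
  node 1: {0,1}
  node 2: {0,1,2}
  node 3: {0,1,2}
  node 4: {0,1,2}
  node 5: {0,1,2}
  node 6: {0,1,2}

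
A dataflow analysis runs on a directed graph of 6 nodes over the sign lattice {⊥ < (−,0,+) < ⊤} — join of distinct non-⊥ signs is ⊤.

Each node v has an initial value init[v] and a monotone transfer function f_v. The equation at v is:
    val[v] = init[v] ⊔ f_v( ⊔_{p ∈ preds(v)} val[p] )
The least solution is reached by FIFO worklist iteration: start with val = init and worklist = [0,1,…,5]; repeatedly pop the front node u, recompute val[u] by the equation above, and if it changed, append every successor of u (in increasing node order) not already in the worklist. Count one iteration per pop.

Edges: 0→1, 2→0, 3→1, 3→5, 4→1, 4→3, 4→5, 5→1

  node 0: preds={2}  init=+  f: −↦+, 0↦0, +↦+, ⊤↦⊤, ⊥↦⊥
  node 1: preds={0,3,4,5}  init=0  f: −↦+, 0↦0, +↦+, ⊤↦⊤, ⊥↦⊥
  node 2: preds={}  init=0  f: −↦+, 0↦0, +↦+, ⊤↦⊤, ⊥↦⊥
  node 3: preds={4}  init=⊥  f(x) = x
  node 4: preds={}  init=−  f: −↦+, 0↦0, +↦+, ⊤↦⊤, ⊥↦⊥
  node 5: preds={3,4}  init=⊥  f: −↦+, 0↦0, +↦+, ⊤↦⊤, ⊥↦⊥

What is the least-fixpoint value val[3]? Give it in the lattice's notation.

−

Iteration log — 7 steps:
  step 1. node 0  ⊔preds=0  new=⊤  old=+  +wl: 
  step 2. node 1  ⊔preds=⊤  new=⊤  old=0  +wl: 
  step 3. node 2  ⊔preds=⊥  new=0  stable
  step 4. node 3  ⊔preds=−  new=−  old=⊥  +wl: 1
  step 5. node 4  ⊔preds=⊥  new=−  stable
  step 6. node 5  ⊔preds=−  new=+  old=⊥  +wl: 
  step 7. node 1  ⊔preds=⊤  new=⊤  stable

Least fixpoint reached:
  node 0: ⊤
  node 1: ⊤
  node 2: 0
  node 3: −
  node 4: −
  node 5: +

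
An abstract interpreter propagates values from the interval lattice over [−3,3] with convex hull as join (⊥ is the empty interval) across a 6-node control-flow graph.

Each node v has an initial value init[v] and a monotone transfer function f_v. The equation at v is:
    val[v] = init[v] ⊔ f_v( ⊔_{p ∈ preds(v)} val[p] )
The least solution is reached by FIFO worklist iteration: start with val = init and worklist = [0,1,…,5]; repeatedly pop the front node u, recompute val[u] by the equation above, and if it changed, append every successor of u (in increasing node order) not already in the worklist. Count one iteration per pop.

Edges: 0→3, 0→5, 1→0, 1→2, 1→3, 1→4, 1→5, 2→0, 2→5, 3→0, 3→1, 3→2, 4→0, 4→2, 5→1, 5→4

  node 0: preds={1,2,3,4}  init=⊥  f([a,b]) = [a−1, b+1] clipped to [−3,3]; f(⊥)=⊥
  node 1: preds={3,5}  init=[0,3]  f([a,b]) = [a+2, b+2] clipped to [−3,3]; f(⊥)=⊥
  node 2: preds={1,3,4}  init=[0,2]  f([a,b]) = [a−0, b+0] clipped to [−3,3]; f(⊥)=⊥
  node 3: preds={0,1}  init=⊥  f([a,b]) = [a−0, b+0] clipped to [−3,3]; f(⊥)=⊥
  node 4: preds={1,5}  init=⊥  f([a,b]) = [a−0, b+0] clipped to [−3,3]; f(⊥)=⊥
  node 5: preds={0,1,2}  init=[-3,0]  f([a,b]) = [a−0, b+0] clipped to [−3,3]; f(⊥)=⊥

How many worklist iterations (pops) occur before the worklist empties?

Worklist (15 pops):
  #1 pop 0: in=[0,3] → [-1,3] (was ⊥); enqueue []
  #2 pop 1: in=[-3,0] → [-1,3] (was [0,3]); enqueue [0]
  #3 pop 2: in=[-1,3] → [-1,3] (was [0,2]); enqueue []
  #4 pop 3: in=[-1,3] → [-1,3] (was ⊥); enqueue [1,2]
  #5 pop 4: in=[-3,3] → [-3,3] (was ⊥); enqueue []
  #6 pop 5: in=[-1,3] → [-3,3] (was [-3,0]); enqueue [4]
  #7 pop 0: in=[-3,3] → [-3,3] (was [-1,3]); enqueue [3,5]
  #8 pop 1: in=[-3,3] → [-1,3] (no change)
  #9 pop 2: in=[-3,3] → [-3,3] (was [-1,3]); enqueue [0]
  #10 pop 4: in=[-3,3] → [-3,3] (no change)
  #11 pop 3: in=[-3,3] → [-3,3] (was [-1,3]); enqueue [1,2]
  #12 pop 5: in=[-3,3] → [-3,3] (no change)
  #13 pop 0: in=[-3,3] → [-3,3] (no change)
  #14 pop 1: in=[-3,3] → [-1,3] (no change)
  #15 pop 2: in=[-3,3] → [-3,3] (no change)

Fixpoint:
  val[0] = [-3,3]
  val[1] = [-1,3]
  val[2] = [-3,3]
  val[3] = [-3,3]
  val[4] = [-3,3]
  val[5] = [-3,3]

15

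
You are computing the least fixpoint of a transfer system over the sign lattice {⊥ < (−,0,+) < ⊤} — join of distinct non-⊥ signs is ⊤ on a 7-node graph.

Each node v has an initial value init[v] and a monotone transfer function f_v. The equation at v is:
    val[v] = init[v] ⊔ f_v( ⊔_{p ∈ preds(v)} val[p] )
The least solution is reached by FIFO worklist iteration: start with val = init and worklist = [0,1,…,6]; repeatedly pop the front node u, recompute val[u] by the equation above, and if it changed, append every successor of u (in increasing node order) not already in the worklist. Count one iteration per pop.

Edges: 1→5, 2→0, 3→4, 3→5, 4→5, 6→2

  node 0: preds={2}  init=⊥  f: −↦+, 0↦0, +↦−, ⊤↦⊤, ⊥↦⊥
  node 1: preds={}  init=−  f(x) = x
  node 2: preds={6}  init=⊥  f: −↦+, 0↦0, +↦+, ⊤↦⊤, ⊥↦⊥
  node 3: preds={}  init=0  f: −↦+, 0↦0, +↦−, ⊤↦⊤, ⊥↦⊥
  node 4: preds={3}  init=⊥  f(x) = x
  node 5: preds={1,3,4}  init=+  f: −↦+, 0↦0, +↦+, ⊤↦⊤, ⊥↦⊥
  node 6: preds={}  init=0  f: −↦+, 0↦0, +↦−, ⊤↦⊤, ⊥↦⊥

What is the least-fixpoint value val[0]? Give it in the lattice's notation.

Worklist (8 pops):
  #1 pop 0: in=⊥ → ⊥ (no change)
  #2 pop 1: in=⊥ → − (no change)
  #3 pop 2: in=0 → 0 (was ⊥); enqueue [0]
  #4 pop 3: in=⊥ → 0 (no change)
  #5 pop 4: in=0 → 0 (was ⊥); enqueue []
  #6 pop 5: in=⊤ → ⊤ (was +); enqueue []
  #7 pop 6: in=⊥ → 0 (no change)
  #8 pop 0: in=0 → 0 (was ⊥); enqueue []

Fixpoint:
  val[0] = 0
  val[1] = −
  val[2] = 0
  val[3] = 0
  val[4] = 0
  val[5] = ⊤
  val[6] = 0

0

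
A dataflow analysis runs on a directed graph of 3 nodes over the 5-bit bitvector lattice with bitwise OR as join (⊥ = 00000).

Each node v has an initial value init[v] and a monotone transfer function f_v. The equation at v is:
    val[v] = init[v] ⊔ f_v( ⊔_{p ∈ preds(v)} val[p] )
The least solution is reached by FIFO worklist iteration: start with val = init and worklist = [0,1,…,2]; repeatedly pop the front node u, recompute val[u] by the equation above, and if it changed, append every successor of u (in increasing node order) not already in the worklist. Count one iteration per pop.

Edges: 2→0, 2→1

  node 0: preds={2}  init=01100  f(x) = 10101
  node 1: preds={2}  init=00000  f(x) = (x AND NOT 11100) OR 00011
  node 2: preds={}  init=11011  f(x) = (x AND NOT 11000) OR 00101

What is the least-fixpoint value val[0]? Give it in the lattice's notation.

11101

Worklist (5 pops):
  #1 pop 0: in=11011 → 11101 (was 01100); enqueue []
  #2 pop 1: in=11011 → 00011 (was 00000); enqueue []
  #3 pop 2: in=00000 → 11111 (was 11011); enqueue [0,1]
  #4 pop 0: in=11111 → 11101 (no change)
  #5 pop 1: in=11111 → 00011 (no change)

Fixpoint:
  val[0] = 11101
  val[1] = 00011
  val[2] = 11111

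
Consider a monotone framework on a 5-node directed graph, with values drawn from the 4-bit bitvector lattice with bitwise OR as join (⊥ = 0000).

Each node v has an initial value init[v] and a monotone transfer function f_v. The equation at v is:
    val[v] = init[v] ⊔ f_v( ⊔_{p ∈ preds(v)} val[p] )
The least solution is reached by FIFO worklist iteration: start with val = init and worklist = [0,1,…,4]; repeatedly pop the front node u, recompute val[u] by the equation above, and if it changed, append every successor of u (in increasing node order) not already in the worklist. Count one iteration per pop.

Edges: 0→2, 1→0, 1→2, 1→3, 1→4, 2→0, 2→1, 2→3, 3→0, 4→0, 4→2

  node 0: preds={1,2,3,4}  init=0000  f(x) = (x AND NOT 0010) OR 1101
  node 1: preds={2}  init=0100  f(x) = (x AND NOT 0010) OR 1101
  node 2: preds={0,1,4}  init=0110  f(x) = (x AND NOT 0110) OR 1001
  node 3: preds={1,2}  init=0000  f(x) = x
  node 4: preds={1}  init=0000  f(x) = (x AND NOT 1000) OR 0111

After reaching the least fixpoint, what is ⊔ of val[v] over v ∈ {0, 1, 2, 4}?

1111

Iteration log — 8 steps:
  step 1. node 0  ⊔preds=0110  new=1101  old=0000  +wl: 
  step 2. node 1  ⊔preds=0110  new=1101  old=0100  +wl: 0
  step 3. node 2  ⊔preds=1101  new=1111  old=0110  +wl: 1
  step 4. node 3  ⊔preds=1111  new=1111  old=0000  +wl: 
  step 5. node 4  ⊔preds=1101  new=0111  old=0000  +wl: 2
  step 6. node 0  ⊔preds=1111  new=1101  stable
  step 7. node 1  ⊔preds=1111  new=1101  stable
  step 8. node 2  ⊔preds=1111  new=1111  stable

Least fixpoint reached:
  node 0: 1101
  node 1: 1101
  node 2: 1111
  node 3: 1111
  node 4: 0111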